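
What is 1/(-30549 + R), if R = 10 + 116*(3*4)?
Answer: -1/29147 ≈ -3.4309e-5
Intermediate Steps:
R = 1402 (R = 10 + 116*12 = 10 + 1392 = 1402)
1/(-30549 + R) = 1/(-30549 + 1402) = 1/(-29147) = -1/29147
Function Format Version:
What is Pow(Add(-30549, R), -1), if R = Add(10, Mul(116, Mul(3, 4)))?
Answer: Rational(-1, 29147) ≈ -3.4309e-5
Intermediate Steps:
R = 1402 (R = Add(10, Mul(116, 12)) = Add(10, 1392) = 1402)
Pow(Add(-30549, R), -1) = Pow(Add(-30549, 1402), -1) = Pow(-29147, -1) = Rational(-1, 29147)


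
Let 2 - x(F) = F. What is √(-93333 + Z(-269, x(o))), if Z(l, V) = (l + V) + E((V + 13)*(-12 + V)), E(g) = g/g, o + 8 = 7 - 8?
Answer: 7*I*√1910 ≈ 305.92*I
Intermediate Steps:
o = -9 (o = -8 + (7 - 8) = -8 - 1 = -9)
E(g) = 1
x(F) = 2 - F
Z(l, V) = 1 + V + l (Z(l, V) = (l + V) + 1 = (V + l) + 1 = 1 + V + l)
√(-93333 + Z(-269, x(o))) = √(-93333 + (1 + (2 - 1*(-9)) - 269)) = √(-93333 + (1 + (2 + 9) - 269)) = √(-93333 + (1 + 11 - 269)) = √(-93333 - 257) = √(-93590) = 7*I*√1910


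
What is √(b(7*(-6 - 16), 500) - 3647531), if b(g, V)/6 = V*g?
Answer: I*√4109531 ≈ 2027.2*I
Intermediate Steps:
b(g, V) = 6*V*g (b(g, V) = 6*(V*g) = 6*V*g)
√(b(7*(-6 - 16), 500) - 3647531) = √(6*500*(7*(-6 - 16)) - 3647531) = √(6*500*(7*(-22)) - 3647531) = √(6*500*(-154) - 3647531) = √(-462000 - 3647531) = √(-4109531) = I*√4109531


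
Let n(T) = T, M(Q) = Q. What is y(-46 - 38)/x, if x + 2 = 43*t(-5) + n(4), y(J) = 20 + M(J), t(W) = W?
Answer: 64/213 ≈ 0.30047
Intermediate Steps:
y(J) = 20 + J
x = -213 (x = -2 + (43*(-5) + 4) = -2 + (-215 + 4) = -2 - 211 = -213)
y(-46 - 38)/x = (20 + (-46 - 38))/(-213) = (20 - 84)*(-1/213) = -64*(-1/213) = 64/213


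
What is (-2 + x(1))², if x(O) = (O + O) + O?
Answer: 1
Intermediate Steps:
x(O) = 3*O (x(O) = 2*O + O = 3*O)
(-2 + x(1))² = (-2 + 3*1)² = (-2 + 3)² = 1² = 1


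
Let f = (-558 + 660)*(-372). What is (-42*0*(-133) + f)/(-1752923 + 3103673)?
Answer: -6324/225125 ≈ -0.028091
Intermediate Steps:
f = -37944 (f = 102*(-372) = -37944)
(-42*0*(-133) + f)/(-1752923 + 3103673) = (-42*0*(-133) - 37944)/(-1752923 + 3103673) = (0*(-133) - 37944)/1350750 = (0 - 37944)*(1/1350750) = -37944*1/1350750 = -6324/225125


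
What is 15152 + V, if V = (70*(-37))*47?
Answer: -106578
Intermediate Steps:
V = -121730 (V = -2590*47 = -121730)
15152 + V = 15152 - 121730 = -106578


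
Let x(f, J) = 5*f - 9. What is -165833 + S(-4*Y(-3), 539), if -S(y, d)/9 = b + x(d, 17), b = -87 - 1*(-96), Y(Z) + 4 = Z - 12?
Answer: -190088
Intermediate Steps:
Y(Z) = -16 + Z (Y(Z) = -4 + (Z - 12) = -4 + (-12 + Z) = -16 + Z)
x(f, J) = -9 + 5*f
b = 9 (b = -87 + 96 = 9)
S(y, d) = -45*d (S(y, d) = -9*(9 + (-9 + 5*d)) = -45*d)
-165833 + S(-4*Y(-3), 539) = -165833 - 45*539 = -165833 - 24255 = -190088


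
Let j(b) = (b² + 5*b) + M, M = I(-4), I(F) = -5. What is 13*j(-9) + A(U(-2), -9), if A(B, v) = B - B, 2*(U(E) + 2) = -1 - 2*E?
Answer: 403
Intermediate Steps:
M = -5
U(E) = -5/2 - E (U(E) = -2 + (-1 - 2*E)/2 = -2 + (-½ - E) = -5/2 - E)
A(B, v) = 0
j(b) = -5 + b² + 5*b (j(b) = (b² + 5*b) - 5 = -5 + b² + 5*b)
13*j(-9) + A(U(-2), -9) = 13*(-5 + (-9)² + 5*(-9)) + 0 = 13*(-5 + 81 - 45) + 0 = 13*31 + 0 = 403 + 0 = 403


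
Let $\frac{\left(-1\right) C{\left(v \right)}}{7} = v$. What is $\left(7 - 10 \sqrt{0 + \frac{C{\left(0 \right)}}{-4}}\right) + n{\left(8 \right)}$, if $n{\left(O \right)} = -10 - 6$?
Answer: $-9$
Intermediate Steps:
$n{\left(O \right)} = -16$
$C{\left(v \right)} = - 7 v$
$\left(7 - 10 \sqrt{0 + \frac{C{\left(0 \right)}}{-4}}\right) + n{\left(8 \right)} = \left(7 - 10 \sqrt{0 + \frac{\left(-7\right) 0}{-4}}\right) - 16 = \left(7 - 10 \sqrt{0 + 0 \left(- \frac{1}{4}\right)}\right) - 16 = \left(7 - 10 \sqrt{0 + 0}\right) - 16 = \left(7 - 10 \sqrt{0}\right) - 16 = \left(7 - 0\right) - 16 = \left(7 + 0\right) - 16 = 7 - 16 = -9$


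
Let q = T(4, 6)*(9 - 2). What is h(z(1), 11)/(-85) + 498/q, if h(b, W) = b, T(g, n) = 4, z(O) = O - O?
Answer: 249/14 ≈ 17.786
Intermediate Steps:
z(O) = 0
q = 28 (q = 4*(9 - 2) = 4*7 = 28)
h(z(1), 11)/(-85) + 498/q = 0/(-85) + 498/28 = 0*(-1/85) + 498*(1/28) = 0 + 249/14 = 249/14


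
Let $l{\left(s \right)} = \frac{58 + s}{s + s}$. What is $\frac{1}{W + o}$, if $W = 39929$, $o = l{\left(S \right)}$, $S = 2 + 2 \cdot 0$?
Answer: $\frac{1}{39944} \approx 2.5035 \cdot 10^{-5}$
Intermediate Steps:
$S = 2$ ($S = 2 + 0 = 2$)
$l{\left(s \right)} = \frac{58 + s}{2 s}$
$o = 15$ ($o = \frac{58 + 2}{2 \cdot 2} = \frac{1}{2} \cdot \frac{1}{2} \cdot 60 = 15$)
$\frac{1}{W + o} = \frac{1}{39929 + 15} = \frac{1}{39944}$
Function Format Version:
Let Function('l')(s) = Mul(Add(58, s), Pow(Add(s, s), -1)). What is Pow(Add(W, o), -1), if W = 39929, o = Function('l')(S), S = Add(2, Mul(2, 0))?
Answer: Rational(1, 39944) ≈ 2.5035e-5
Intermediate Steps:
S = 2 (S = Add(2, 0) = 2)
Function('l')(s) = Mul(Rational(1, 2), Pow(s, -1), Add(58, s)) (Function('l')(s) = Mul(Add(58, s), Pow(Mul(2, s), -1)) = Mul(Add(58, s), Mul(Rational(1, 2), Pow(s, -1))) = Mul(Rational(1, 2), Pow(s, -1), Add(58, s)))
o = 15 (o = Mul(Rational(1, 2), Pow(2, -1), Add(58, 2)) = Mul(Rational(1, 2), Rational(1, 2), 60) = 15)
Pow(Add(W, o), -1) = Pow(Add(39929, 15), -1) = Pow(39944, -1) = Rational(1, 39944)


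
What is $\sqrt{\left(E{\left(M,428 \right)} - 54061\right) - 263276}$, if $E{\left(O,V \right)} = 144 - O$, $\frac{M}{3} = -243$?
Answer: $4 i \sqrt{19779} \approx 562.55 i$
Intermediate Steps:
$M = -729$ ($M = 3 \left(-243\right) = -729$)
$\sqrt{\left(E{\left(M,428 \right)} - 54061\right) - 263276} = \sqrt{\left(\left(144 - -729\right) - 54061\right) - 263276} = \sqrt{\left(\left(144 + 729\right) - 54061\right) - 263276} = \sqrt{\left(873 - 54061\right) - 263276} = \sqrt{-53188 - 263276} = \sqrt{-316464} = 4 i \sqrt{19779}$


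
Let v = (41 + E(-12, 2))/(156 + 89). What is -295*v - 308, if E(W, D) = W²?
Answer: -26007/49 ≈ -530.75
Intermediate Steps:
v = 37/49 (v = (41 + (-12)²)/(156 + 89) = (41 + 144)/245 = 185*(1/245) = 37/49 ≈ 0.75510)
-295*v - 308 = -295*37/49 - 308 = -10915/49 - 308 = -26007/49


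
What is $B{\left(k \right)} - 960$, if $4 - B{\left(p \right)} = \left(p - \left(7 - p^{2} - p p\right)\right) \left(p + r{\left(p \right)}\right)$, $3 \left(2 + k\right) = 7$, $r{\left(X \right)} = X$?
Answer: $- \frac{25696}{27} \approx -951.7$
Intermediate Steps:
$k = \frac{1}{3}$ ($k = -2 + \frac{1}{3} \cdot 7 = -2 + \frac{7}{3} = \frac{1}{3} \approx 0.33333$)
$B{\left(p \right)} = 4 - 2 p \left(-7 + p + 2 p^{2}\right)$ ($B{\left(p \right)} = 4 - \left(p - \left(7 - p^{2} - p p\right)\right) \left(p + p\right) = 4 - \left(p + \left(\left(p^{2} + p^{2}\right) - 7\right)\right) 2 p = 4 - \left(p + \left(2 p^{2} - 7\right)\right) 2 p = 4 - \left(p + \left(-7 + 2 p^{2}\right)\right) 2 p = 4 - \left(-7 + p + 2 p^{2}\right) 2 p = 4 - 2 p \left(-7 + p + 2 p^{2}\right)$)
$B{\left(k \right)} - 960 = \left(4 - \frac{4}{27} - \frac{2}{9} + 14 \cdot \frac{1}{3}\right) - 960 = \left(4 - \frac{4}{27} - \frac{2}{9} + \frac{14}{3}\right) - 960 = \frac{224}{27} - 960 = - \frac{25696}{27}$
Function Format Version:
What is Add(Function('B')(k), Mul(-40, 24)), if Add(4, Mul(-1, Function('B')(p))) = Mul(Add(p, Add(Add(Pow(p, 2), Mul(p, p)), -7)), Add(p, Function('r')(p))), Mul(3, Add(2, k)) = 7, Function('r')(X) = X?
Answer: Rational(-25696, 27) ≈ -951.70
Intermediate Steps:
k = Rational(1, 3) (k = Add(-2, Mul(Rational(1, 3), 7)) = Add(-2, Rational(7, 3)) = Rational(1, 3) ≈ 0.33333)
Function('B')(p) = Add(4, Mul(-2, p, Add(-7, p, Mul(2, Pow(p, 2))))) (Function('B')(p) = Add(4, Mul(-1, Mul(Add(p, Add(Add(Pow(p, 2), Mul(p, p)), -7)), Add(p, p)))) = Add(4, Mul(-1, Mul(Add(p, Add(Add(Pow(p, 2), Pow(p, 2)), -7)), Mul(2, p)))) = Add(4, Mul(-1, Mul(Add(p, Add(Mul(2, Pow(p, 2)), -7)), Mul(2, p)))) = Add(4, Mul(-1, Mul(Add(p, Add(-7, Mul(2, Pow(p, 2)))), Mul(2, p)))) = Add(4, Mul(-1, Mul(Add(-7, p, Mul(2, Pow(p, 2))), Mul(2, p)))) = Add(4, Mul(-1, Mul(2, p, Add(-7, p, Mul(2, Pow(p, 2)))))) = Add(4, Mul(-2, p, Add(-7, p, Mul(2, Pow(p, 2))))))
Add(Function('B')(k), Mul(-40, 24)) = Add(Add(4, Mul(-4, Pow(Rational(1, 3), 3)), Mul(-2, Pow(Rational(1, 3), 2)), Mul(14, Rational(1, 3))), Mul(-40, 24)) = Add(Add(4, Mul(-4, Rational(1, 27)), Mul(-2, Rational(1, 9)), Rational(14, 3)), -960) = Add(Add(4, Rational(-4, 27), Rational(-2, 9), Rational(14, 3)), -960) = Add(Rational(224, 27), -960) = Rational(-25696, 27)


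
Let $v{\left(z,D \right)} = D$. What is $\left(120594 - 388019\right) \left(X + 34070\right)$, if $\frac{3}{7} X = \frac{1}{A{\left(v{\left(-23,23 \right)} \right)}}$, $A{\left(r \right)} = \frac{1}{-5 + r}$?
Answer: $-9122401600$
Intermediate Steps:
$X = 42$ ($X = \frac{7}{3 \frac{1}{-5 + 23}} = \frac{7}{3 \cdot \frac{1}{18}} = \frac{7 \frac{1}{\frac{1}{18}}}{3} = \frac{7}{3} \cdot 18 = 42$)
$\left(120594 - 388019\right) \left(X + 34070\right) = \left(120594 - 388019\right) \left(42 + 34070\right) = \left(-267425\right) 34112 = -9122401600$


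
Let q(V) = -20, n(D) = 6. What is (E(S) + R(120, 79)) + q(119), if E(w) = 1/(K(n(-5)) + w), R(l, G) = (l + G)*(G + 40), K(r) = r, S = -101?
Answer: 2247794/95 ≈ 23661.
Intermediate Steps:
R(l, G) = (40 + G)*(G + l) (R(l, G) = (G + l)*(40 + G) = (40 + G)*(G + l))
E(w) = 1/(6 + w)
(E(S) + R(120, 79)) + q(119) = (1/(6 - 101) + (79² + 40*79 + 40*120 + 79*120)) - 20 = (1/(-95) + (6241 + 3160 + 4800 + 9480)) - 20 = (-1/95 + 23681) - 20 = 2249694/95 - 20 = 2247794/95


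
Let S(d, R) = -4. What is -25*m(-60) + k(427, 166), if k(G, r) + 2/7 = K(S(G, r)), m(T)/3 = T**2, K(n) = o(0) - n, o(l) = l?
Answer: -1889974/7 ≈ -2.7000e+5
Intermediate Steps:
K(n) = -n (K(n) = 0 - n = -n)
m(T) = 3*T**2
k(G, r) = 26/7 (k(G, r) = -2/7 - 1*(-4) = -2/7 + 4 = 26/7)
-25*m(-60) + k(427, 166) = -75*(-60)**2 + 26/7 = -75*3600 + 26/7 = -25*10800 + 26/7 = -270000 + 26/7 = -1889974/7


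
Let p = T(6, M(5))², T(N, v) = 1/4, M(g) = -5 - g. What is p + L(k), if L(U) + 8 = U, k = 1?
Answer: -111/16 ≈ -6.9375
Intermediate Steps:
L(U) = -8 + U
T(N, v) = ¼
p = 1/16 (p = (¼)² = 1/16 ≈ 0.062500)
p + L(k) = 1/16 + (-8 + 1) = 1/16 - 7 = -111/16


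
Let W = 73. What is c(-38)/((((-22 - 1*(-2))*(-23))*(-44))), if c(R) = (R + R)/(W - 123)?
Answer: -19/253000 ≈ -7.5099e-5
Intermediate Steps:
c(R) = -R/25 (c(R) = (R + R)/(73 - 123) = (2*R)/(-50) = (2*R)*(-1/50) = -R/25)
c(-38)/((((-22 - 1*(-2))*(-23))*(-44))) = (-1/25*(-38))/((((-22 - 1*(-2))*(-23))*(-44))) = 38/(25*((((-22 + 2)*(-23))*(-44)))) = 38/(25*((-20*(-23)*(-44)))) = 38/(25*((460*(-44)))) = (38/25)/(-20240) = (38/25)*(-1/20240) = -19/253000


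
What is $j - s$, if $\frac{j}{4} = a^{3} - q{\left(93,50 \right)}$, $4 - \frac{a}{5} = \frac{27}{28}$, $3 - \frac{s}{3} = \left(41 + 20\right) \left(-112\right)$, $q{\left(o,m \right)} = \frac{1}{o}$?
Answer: $- \frac{3326242747}{510384} \approx -6517.1$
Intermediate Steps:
$s = 20505$ ($s = 9 - 3 \left(41 + 20\right) \left(-112\right) = 9 - 3 \cdot 61 \left(-112\right) = 9 - -20496 = 9 + 20496 = 20505$)
$a = \frac{425}{28}$ ($a = 20 - 5 \cdot \frac{27}{28} = 20 - 5 \cdot 27 \cdot \frac{1}{28} = 20 - \frac{135}{28} = \frac{425}{28} \approx 15.179$)
$j = \frac{7139181173}{510384}$ ($j = 4 \left(\left(\frac{425}{28}\right)^{3} - \frac{1}{93}\right) = 4 \left(\frac{76765625}{21952} - \frac{1}{93}\right) = 4 \cdot \frac{7139181173}{2041536} = \frac{7139181173}{510384} \approx 13988.0$)
$j - s = \frac{7139181173}{510384} - 20505 = - \frac{3326242747}{510384}$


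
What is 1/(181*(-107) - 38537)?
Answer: -1/57904 ≈ -1.7270e-5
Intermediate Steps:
1/(181*(-107) - 38537) = 1/(-19367 - 38537) = 1/(-57904) = -1/57904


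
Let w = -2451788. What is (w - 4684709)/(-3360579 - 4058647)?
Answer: 7136497/7419226 ≈ 0.96189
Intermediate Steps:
(w - 4684709)/(-3360579 - 4058647) = (-2451788 - 4684709)/(-3360579 - 4058647) = -7136497/(-7419226) = -7136497*(-1/7419226) = 7136497/7419226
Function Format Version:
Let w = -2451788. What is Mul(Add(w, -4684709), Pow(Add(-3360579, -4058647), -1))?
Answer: Rational(7136497, 7419226) ≈ 0.96189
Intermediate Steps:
Mul(Add(w, -4684709), Pow(Add(-3360579, -4058647), -1)) = Mul(Add(-2451788, -4684709), Pow(Add(-3360579, -4058647), -1)) = Mul(-7136497, Pow(-7419226, -1)) = Mul(-7136497, Rational(-1, 7419226)) = Rational(7136497, 7419226)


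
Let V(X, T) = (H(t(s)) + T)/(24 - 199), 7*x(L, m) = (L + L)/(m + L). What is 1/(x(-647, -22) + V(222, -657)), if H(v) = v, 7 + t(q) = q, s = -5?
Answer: 117075/479911 ≈ 0.24395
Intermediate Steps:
t(q) = -7 + q
x(L, m) = 2*L/(7*(L + m)) (x(L, m) = ((L + L)/(m + L))/7 = ((2*L)/(L + m))/7 = (2*L/(L + m))/7 = 2*L/(7*(L + m)))
V(X, T) = 12/175 - T/175 (V(X, T) = ((-7 - 5) + T)/(24 - 199) = (-12 + T)/(-175) = (-12 + T)*(-1/175) = 12/175 - T/175)
1/(x(-647, -22) + V(222, -657)) = 1/((2/7)*(-647)/(-647 - 22) + (12/175 - 1/175*(-657))) = 1/((2/7)*(-647)/(-669) + (12/175 + 657/175)) = 1/((2/7)*(-647)*(-1/669) + 669/175) = 1/(1294/4683 + 669/175) = 1/(479911/117075) = 117075/479911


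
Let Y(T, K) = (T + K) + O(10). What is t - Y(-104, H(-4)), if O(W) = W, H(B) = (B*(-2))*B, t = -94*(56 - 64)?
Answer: 878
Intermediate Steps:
t = 752 (t = -94*(-8) = 752)
H(B) = -2*B² (H(B) = (-2*B)*B = -2*B²)
Y(T, K) = 10 + K + T (Y(T, K) = (T + K) + 10 = (K + T) + 10 = 10 + K + T)
t - Y(-104, H(-4)) = 752 - (10 - 2*(-4)² - 104) = 752 - (10 - 2*16 - 104) = 752 - (10 - 32 - 104) = 752 - 1*(-126) = 752 + 126 = 878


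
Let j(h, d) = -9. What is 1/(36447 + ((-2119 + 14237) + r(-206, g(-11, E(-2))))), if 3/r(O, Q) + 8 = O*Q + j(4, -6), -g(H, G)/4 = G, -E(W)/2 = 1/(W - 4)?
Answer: 773/37540754 ≈ 2.0591e-5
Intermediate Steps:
E(W) = -2/(-4 + W) (E(W) = -2/(W - 4) = -2/(-4 + W))
g(H, G) = -4*G
r(O, Q) = 3/(-17 + O*Q) (r(O, Q) = 3/(-8 + (O*Q - 9)) = 3/(-8 + (-9 + O*Q)) = 3/(-17 + O*Q))
1/(36447 + ((-2119 + 14237) + r(-206, g(-11, E(-2))))) = 1/(36447 + ((-2119 + 14237) + 3/(-17 - (-824)*(-2/(-4 - 2))))) = 1/(36447 + (12118 + 3/(-17 - (-824)*(-2/(-6))))) = 1/(36447 + (12118 + 3/(-17 - (-824)*(-2*(-⅙))))) = 1/(36447 + (12118 + 3/(-17 - (-824)/3))) = 1/(36447 + (12118 + 3/(-17 - 206*(-4/3)))) = 1/(36447 + (12118 + 3/(-17 + 824/3))) = 1/(36447 + (12118 + 3/(773/3))) = 1/(36447 + (12118 + 3*(3/773))) = 1/(36447 + (12118 + 9/773)) = 1/(36447 + 9367223/773) = 1/(37540754/773) = 773/37540754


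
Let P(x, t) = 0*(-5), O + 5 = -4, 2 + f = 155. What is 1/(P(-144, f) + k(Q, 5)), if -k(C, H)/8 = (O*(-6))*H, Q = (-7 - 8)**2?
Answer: -1/2160 ≈ -0.00046296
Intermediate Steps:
f = 153 (f = -2 + 155 = 153)
O = -9 (O = -5 - 4 = -9)
P(x, t) = 0
Q = 225 (Q = (-15)**2 = 225)
k(C, H) = -432*H (k(C, H) = -8*(-9*(-6))*H = -432*H)
1/(P(-144, f) + k(Q, 5)) = 1/(0 - 432*5) = 1/(0 - 2160) = 1/(-2160) = -1/2160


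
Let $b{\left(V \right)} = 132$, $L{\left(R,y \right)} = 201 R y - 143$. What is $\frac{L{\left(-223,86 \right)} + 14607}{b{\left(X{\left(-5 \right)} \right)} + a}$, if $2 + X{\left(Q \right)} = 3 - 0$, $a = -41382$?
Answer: $\frac{1920157}{20625} \approx 93.099$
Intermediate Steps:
$X{\left(Q \right)} = 1$ ($X{\left(Q \right)} = -2 + \left(3 - 0\right) = -2 + \left(3 + 0\right) = -2 + 3 = 1$)
$L{\left(R,y \right)} = -143 + 201 R y$ ($L{\left(R,y \right)} = 201 R y - 143 = -143 + 201 R y$)
$\frac{L{\left(-223,86 \right)} + 14607}{b{\left(X{\left(-5 \right)} \right)} + a} = \frac{\left(-143 + 201 \left(-223\right) 86\right) + 14607}{132 - 41382} = \frac{\left(-143 - 3854778\right) + 14607}{-41250} = \left(-3854921 + 14607\right) \left(- \frac{1}{41250}\right) = \left(-3840314\right) \left(- \frac{1}{41250}\right) = \frac{1920157}{20625}$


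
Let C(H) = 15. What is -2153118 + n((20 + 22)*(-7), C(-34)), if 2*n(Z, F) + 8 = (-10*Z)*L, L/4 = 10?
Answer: -2094322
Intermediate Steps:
L = 40 (L = 4*10 = 40)
n(Z, F) = -4 - 200*Z (n(Z, F) = -4 + (-10*Z*40)/2 = -4 + (-400*Z)/2 = -4 - 200*Z)
-2153118 + n((20 + 22)*(-7), C(-34)) = -2153118 + (-4 - 200*(20 + 22)*(-7)) = -2153118 + (-4 - 8400*(-7)) = -2153118 + (-4 - 200*(-294)) = -2153118 + (-4 + 58800) = -2153118 + 58796 = -2094322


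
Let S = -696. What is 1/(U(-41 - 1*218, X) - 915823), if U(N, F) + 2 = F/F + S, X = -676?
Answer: -1/916520 ≈ -1.0911e-6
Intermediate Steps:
U(N, F) = -697 (U(N, F) = -2 + (F/F - 696) = -2 + (1 - 696) = -2 - 695 = -697)
1/(U(-41 - 1*218, X) - 915823) = 1/(-697 - 915823) = 1/(-916520) = -1/916520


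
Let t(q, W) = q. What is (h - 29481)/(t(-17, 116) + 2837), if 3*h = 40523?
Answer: -2396/423 ≈ -5.6643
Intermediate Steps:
h = 40523/3 (h = (⅓)*40523 = 40523/3 ≈ 13508.)
(h - 29481)/(t(-17, 116) + 2837) = (40523/3 - 29481)/(-17 + 2837) = -47920/3/2820 = -47920/3*1/2820 = -2396/423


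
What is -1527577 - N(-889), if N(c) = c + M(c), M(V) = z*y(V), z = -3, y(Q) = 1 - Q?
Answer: -1524018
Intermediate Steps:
M(V) = -3 + 3*V (M(V) = -3*(1 - V) = -3 + 3*V)
N(c) = -3 + 4*c (N(c) = c + (-3 + 3*c) = -3 + 4*c)
-1527577 - N(-889) = -1527577 - (-3 + 4*(-889)) = -1527577 - (-3 - 3556) = -1527577 - 1*(-3559) = -1527577 + 3559 = -1524018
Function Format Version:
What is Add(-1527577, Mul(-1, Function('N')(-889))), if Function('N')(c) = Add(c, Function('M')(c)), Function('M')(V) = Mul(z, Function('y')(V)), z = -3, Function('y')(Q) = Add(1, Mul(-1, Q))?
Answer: -1524018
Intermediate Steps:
Function('M')(V) = Add(-3, Mul(3, V)) (Function('M')(V) = Mul(-3, Add(1, Mul(-1, V))) = Add(-3, Mul(3, V)))
Function('N')(c) = Add(-3, Mul(4, c)) (Function('N')(c) = Add(c, Add(-3, Mul(3, c))) = Add(-3, Mul(4, c)))
Add(-1527577, Mul(-1, Function('N')(-889))) = Add(-1527577, Mul(-1, Add(-3, Mul(4, -889)))) = Add(-1527577, Mul(-1, Add(-3, -3556))) = Add(-1527577, Mul(-1, -3559)) = Add(-1527577, 3559) = -1524018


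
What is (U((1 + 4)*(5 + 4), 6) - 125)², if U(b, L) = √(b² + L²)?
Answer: 17686 - 750*√229 ≈ 6336.4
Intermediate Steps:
U(b, L) = √(L² + b²)
(U((1 + 4)*(5 + 4), 6) - 125)² = (√(6² + ((1 + 4)*(5 + 4))²) - 125)² = (√(36 + (5*9)²) - 125)² = (√(36 + 45²) - 125)² = (√(36 + 2025) - 125)² = (√2061 - 125)² = (3*√229 - 125)² = (-125 + 3*√229)²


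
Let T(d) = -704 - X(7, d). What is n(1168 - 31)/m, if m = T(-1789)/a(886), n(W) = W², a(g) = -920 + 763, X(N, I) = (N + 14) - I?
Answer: 67654911/838 ≈ 80734.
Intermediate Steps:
X(N, I) = 14 + N - I (X(N, I) = (14 + N) - I = 14 + N - I)
T(d) = -725 + d (T(d) = -704 - (14 + 7 - d) = -704 - (21 - d) = -704 + (-21 + d) = -725 + d)
a(g) = -157
m = 2514/157 (m = (-725 - 1789)/(-157) = -2514*(-1/157) = 2514/157 ≈ 16.013)
n(1168 - 31)/m = (1168 - 31)²/(2514/157) = 1137²*(157/2514) = 1292769*(157/2514) = 67654911/838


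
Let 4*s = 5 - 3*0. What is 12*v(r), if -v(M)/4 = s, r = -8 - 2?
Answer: -60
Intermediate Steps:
r = -10
s = 5/4 (s = (5 - 3*0)/4 = (5 + 0)/4 = (¼)*5 = 5/4 ≈ 1.2500)
v(M) = -5 (v(M) = -4*5/4 = -5)
12*v(r) = 12*(-5) = -60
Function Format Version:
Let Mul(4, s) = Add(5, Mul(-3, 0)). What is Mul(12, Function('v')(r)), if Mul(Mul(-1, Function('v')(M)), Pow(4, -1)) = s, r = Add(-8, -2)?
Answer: -60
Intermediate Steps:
r = -10
s = Rational(5, 4) (s = Mul(Rational(1, 4), Add(5, Mul(-3, 0))) = Mul(Rational(1, 4), Add(5, 0)) = Mul(Rational(1, 4), 5) = Rational(5, 4) ≈ 1.2500)
Function('v')(M) = -5 (Function('v')(M) = Mul(-4, Rational(5, 4)) = -5)
Mul(12, Function('v')(r)) = Mul(12, -5) = -60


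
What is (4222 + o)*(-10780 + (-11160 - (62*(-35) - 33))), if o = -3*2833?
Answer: 84415149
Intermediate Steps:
o = -8499
(4222 + o)*(-10780 + (-11160 - (62*(-35) - 33))) = (4222 - 8499)*(-10780 + (-11160 - (62*(-35) - 33))) = -4277*(-10780 + (-11160 - (-2170 - 33))) = -4277*(-10780 + (-11160 - 1*(-2203))) = -4277*(-10780 + (-11160 + 2203)) = -4277*(-10780 - 8957) = -4277*(-19737) = 84415149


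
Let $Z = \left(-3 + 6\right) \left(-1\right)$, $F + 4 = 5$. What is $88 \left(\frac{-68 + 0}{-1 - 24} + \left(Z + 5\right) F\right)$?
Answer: $\frac{10384}{25} \approx 415.36$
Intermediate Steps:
$F = 1$ ($F = -4 + 5 = 1$)
$Z = -3$ ($Z = 3 \left(-1\right) = -3$)
$88 \left(\frac{-68 + 0}{-1 - 24} + \left(Z + 5\right) F\right) = 88 \left(\frac{-68 + 0}{-1 - 24} + \left(-3 + 5\right) 1\right) = 88 \left(- \frac{68}{-25} + 2 \cdot 1\right) = 88 \left(\left(-68\right) \left(- \frac{1}{25}\right) + 2\right) = 88 \left(\frac{68}{25} + 2\right) = 88 \cdot \frac{118}{25} = \frac{10384}{25}$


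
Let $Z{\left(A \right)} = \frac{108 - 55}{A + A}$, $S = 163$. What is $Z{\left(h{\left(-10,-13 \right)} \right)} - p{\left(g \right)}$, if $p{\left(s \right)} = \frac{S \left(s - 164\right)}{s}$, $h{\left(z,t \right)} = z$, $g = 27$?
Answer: $\frac{445189}{540} \approx 824.42$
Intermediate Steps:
$p{\left(s \right)} = \frac{-26732 + 163 s}{s}$ ($p{\left(s \right)} = \frac{163 \left(s - 164\right)}{s} = \frac{163 \left(-164 + s\right)}{s} = \frac{-26732 + 163 s}{s}$)
$Z{\left(A \right)} = \frac{53}{2 A}$
$Z{\left(h{\left(-10,-13 \right)} \right)} - p{\left(g \right)} = \frac{53}{2 \left(-10\right)} - \left(163 - \frac{26732}{27}\right) = \frac{53}{2} \left(- \frac{1}{10}\right) - \left(163 - \frac{26732}{27}\right) = - \frac{53}{20} - \left(163 - \frac{26732}{27}\right) = - \frac{53}{20} - - \frac{22331}{27} = - \frac{53}{20} + \frac{22331}{27} = \frac{445189}{540}$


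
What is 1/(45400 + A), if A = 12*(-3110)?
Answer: 1/8080 ≈ 0.00012376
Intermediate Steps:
A = -37320
1/(45400 + A) = 1/(45400 - 37320) = 1/8080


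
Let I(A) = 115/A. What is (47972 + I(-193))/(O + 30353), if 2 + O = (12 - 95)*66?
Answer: 9258481/4800489 ≈ 1.9287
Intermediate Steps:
O = -5480 (O = -2 + (12 - 95)*66 = -2 - 83*66 = -2 - 5478 = -5480)
(47972 + I(-193))/(O + 30353) = (47972 + 115/(-193))/(-5480 + 30353) = (47972 + 115*(-1/193))/24873 = (47972 - 115/193)*(1/24873) = (9258481/193)*(1/24873) = 9258481/4800489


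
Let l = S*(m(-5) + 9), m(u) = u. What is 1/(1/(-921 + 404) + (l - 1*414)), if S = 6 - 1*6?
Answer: -517/214039 ≈ -0.0024154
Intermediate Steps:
S = 0 (S = 6 - 6 = 0)
l = 0 (l = 0*(-5 + 9) = 0*4 = 0)
1/(1/(-921 + 404) + (l - 1*414)) = 1/(1/(-921 + 404) + (0 - 1*414)) = 1/(1/(-517) + (0 - 414)) = 1/(-1/517 - 414) = 1/(-214039/517) = -517/214039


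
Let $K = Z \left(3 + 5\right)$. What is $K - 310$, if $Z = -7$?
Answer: $-366$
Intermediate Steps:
$K = -56$ ($K = - 7 \left(3 + 5\right) = \left(-7\right) 8 = -56$)
$K - 310 = -56 - 310 = -366$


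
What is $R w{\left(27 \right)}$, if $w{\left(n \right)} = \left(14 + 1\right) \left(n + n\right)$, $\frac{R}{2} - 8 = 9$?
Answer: $27540$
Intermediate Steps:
$R = 34$ ($R = 16 + 2 \cdot 9 = 16 + 18 = 34$)
$w{\left(n \right)} = 30 n$ ($w{\left(n \right)} = 15 \cdot 2 n = 30 n$)
$R w{\left(27 \right)} = 34 \cdot 30 \cdot 27 = 34 \cdot 810 = 27540$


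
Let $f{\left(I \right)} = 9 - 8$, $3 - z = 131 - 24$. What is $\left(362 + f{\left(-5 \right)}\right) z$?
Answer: $-37752$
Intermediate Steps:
$z = -104$ ($z = 3 - \left(131 - 24\right) = 3 - 107 = -104$)
$f{\left(I \right)} = 1$ ($f{\left(I \right)} = 9 - 8 = 1$)
$\left(362 + f{\left(-5 \right)}\right) z = \left(362 + 1\right) \left(-104\right) = 363 \left(-104\right) = -37752$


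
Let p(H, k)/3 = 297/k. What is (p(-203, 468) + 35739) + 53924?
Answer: 4662575/52 ≈ 89665.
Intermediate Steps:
p(H, k) = 891/k (p(H, k) = 3*(297/k) = 891/k)
(p(-203, 468) + 35739) + 53924 = (891/468 + 35739) + 53924 = (891*(1/468) + 35739) + 53924 = (99/52 + 35739) + 53924 = 1858527/52 + 53924 = 4662575/52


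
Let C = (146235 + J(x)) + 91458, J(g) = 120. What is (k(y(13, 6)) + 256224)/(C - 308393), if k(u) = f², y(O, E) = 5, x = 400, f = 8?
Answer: -64072/17645 ≈ -3.6312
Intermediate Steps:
C = 237813 (C = (146235 + 120) + 91458 = 146355 + 91458 = 237813)
k(u) = 64 (k(u) = 8² = 64)
(k(y(13, 6)) + 256224)/(C - 308393) = (64 + 256224)/(237813 - 308393) = 256288/(-70580) = 256288*(-1/70580) = -64072/17645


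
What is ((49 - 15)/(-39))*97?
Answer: -3298/39 ≈ -84.564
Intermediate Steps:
((49 - 15)/(-39))*97 = -1/39*34*97 = -34/39*97 = -3298/39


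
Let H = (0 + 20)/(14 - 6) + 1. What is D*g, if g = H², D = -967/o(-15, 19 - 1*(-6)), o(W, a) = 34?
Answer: -47383/136 ≈ -348.40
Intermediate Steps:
D = -967/34 ≈ -28.441
H = 7/2 (H = 20/8 + 1 = 20*(⅛) + 1 = 5/2 + 1 = 7/2 ≈ 3.5000)
g = 49/4 (g = (7/2)² = 49/4 ≈ 12.250)
D*g = -967/34*49/4 = -47383/136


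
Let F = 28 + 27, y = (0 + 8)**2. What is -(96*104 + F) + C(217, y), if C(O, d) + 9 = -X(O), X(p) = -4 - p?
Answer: -9827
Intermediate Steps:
y = 64 (y = 8**2 = 64)
F = 55
C(O, d) = -5 + O (C(O, d) = -9 - (-4 - O) = -9 + (4 + O) = -5 + O)
-(96*104 + F) + C(217, y) = -(96*104 + 55) + (-5 + 217) = -(9984 + 55) + 212 = -1*10039 + 212 = -10039 + 212 = -9827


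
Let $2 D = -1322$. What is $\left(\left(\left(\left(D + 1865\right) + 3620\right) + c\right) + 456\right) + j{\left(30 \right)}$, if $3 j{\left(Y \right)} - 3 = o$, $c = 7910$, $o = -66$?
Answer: $13169$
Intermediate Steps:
$j{\left(Y \right)} = -21$ ($j{\left(Y \right)} = 1 + \frac{1}{3} \left(-66\right) = 1 - 22 = -21$)
$D = -661$ ($D = \frac{1}{2} \left(-1322\right) = -661$)
$\left(\left(\left(\left(D + 1865\right) + 3620\right) + c\right) + 456\right) + j{\left(30 \right)} = \left(\left(\left(\left(-661 + 1865\right) + 3620\right) + 7910\right) + 456\right) - 21 = \left(\left(\left(1204 + 3620\right) + 7910\right) + 456\right) - 21 = \left(\left(4824 + 7910\right) + 456\right) - 21 = \left(12734 + 456\right) - 21 = 13190 - 21 = 13169$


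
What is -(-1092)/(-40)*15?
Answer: -819/2 ≈ -409.50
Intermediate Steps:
-(-1092)/(-40)*15 = -(-1092)*(-1)/40*15 = -26*21/20*15 = -273/10*15 = -819/2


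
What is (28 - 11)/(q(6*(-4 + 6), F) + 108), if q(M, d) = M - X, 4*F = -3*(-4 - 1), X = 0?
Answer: 17/120 ≈ 0.14167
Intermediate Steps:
F = 15/4 (F = (-3*(-4 - 1))/4 = (-3*(-5))/4 = (¼)*15 = 15/4 ≈ 3.7500)
q(M, d) = M (q(M, d) = M - 1*0 = M + 0 = M)
(28 - 11)/(q(6*(-4 + 6), F) + 108) = (28 - 11)/(6*(-4 + 6) + 108) = 17/(6*2 + 108) = 17/(12 + 108) = 17/120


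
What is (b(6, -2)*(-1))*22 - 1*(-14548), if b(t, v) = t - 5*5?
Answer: 14966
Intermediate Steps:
b(t, v) = -25 + t (b(t, v) = t - 25 = -25 + t)
(b(6, -2)*(-1))*22 - 1*(-14548) = ((-25 + 6)*(-1))*22 - 1*(-14548) = -19*(-1)*22 + 14548 = 19*22 + 14548 = 418 + 14548 = 14966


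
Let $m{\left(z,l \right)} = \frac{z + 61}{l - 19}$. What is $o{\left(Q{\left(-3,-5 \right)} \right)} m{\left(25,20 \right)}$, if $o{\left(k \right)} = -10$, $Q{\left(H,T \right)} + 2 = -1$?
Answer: $-860$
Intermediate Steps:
$Q{\left(H,T \right)} = -3$ ($Q{\left(H,T \right)} = -2 - 1 = -3$)
$m{\left(z,l \right)} = \frac{61 + z}{-19 + l}$
$o{\left(Q{\left(-3,-5 \right)} \right)} m{\left(25,20 \right)} = - 10 \frac{61 + 25}{-19 + 20} = - 10 \cdot 1^{-1} \cdot 86 = - 10 \cdot 1 \cdot 86 = \left(-10\right) 86 = -860$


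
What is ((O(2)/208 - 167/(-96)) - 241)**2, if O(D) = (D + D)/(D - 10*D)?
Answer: 802448682025/14017536 ≈ 57246.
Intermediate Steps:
O(D) = -2/9 (O(D) = (2*D)/((-9*D)) = (2*D)*(-1/(9*D)) = -2/9)
((O(2)/208 - 167/(-96)) - 241)**2 = ((-2/9/208 - 167/(-96)) - 241)**2 = ((-2/9*1/208 - 167*(-1/96)) - 241)**2 = ((-1/936 + 167/96) - 241)**2 = (6509/3744 - 241)**2 = (-895795/3744)**2 = 802448682025/14017536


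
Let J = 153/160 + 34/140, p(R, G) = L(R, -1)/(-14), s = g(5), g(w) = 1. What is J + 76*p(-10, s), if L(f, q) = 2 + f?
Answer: 49983/1120 ≈ 44.628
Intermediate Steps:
s = 1
p(R, G) = -⅐ - R/14 (p(R, G) = (2 + R)/(-14) = (2 + R)*(-1/14) = -⅐ - R/14)
J = 1343/1120 (J = 153*(1/160) + 34*(1/140) = 153/160 + 17/70 = 1343/1120 ≈ 1.1991)
J + 76*p(-10, s) = 1343/1120 + 76*(-⅐ - 1/14*(-10)) = 1343/1120 + 76*(-⅐ + 5/7) = 1343/1120 + 76*(4/7) = 1343/1120 + 304/7 = 49983/1120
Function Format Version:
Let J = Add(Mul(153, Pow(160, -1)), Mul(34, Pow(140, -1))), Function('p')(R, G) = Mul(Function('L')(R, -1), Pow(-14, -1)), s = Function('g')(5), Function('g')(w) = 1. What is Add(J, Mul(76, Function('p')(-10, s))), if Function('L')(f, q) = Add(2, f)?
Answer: Rational(49983, 1120) ≈ 44.628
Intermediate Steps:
s = 1
Function('p')(R, G) = Add(Rational(-1, 7), Mul(Rational(-1, 14), R)) (Function('p')(R, G) = Mul(Add(2, R), Pow(-14, -1)) = Mul(Add(2, R), Rational(-1, 14)) = Add(Rational(-1, 7), Mul(Rational(-1, 14), R)))
J = Rational(1343, 1120) (J = Add(Mul(153, Rational(1, 160)), Mul(34, Rational(1, 140))) = Add(Rational(153, 160), Rational(17, 70)) = Rational(1343, 1120) ≈ 1.1991)
Add(J, Mul(76, Function('p')(-10, s))) = Add(Rational(1343, 1120), Mul(76, Add(Rational(-1, 7), Mul(Rational(-1, 14), -10)))) = Add(Rational(1343, 1120), Mul(76, Add(Rational(-1, 7), Rational(5, 7)))) = Add(Rational(1343, 1120), Mul(76, Rational(4, 7))) = Add(Rational(1343, 1120), Rational(304, 7)) = Rational(49983, 1120)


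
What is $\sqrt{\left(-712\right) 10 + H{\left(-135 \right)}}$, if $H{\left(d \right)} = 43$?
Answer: $i \sqrt{7077} \approx 84.125 i$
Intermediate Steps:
$\sqrt{\left(-712\right) 10 + H{\left(-135 \right)}} = \sqrt{\left(-712\right) 10 + 43} = \sqrt{-7120 + 43} = \sqrt{-7077} = i \sqrt{7077}$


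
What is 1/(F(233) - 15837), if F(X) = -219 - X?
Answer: -1/16289 ≈ -6.1391e-5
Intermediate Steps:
1/(F(233) - 15837) = 1/((-219 - 1*233) - 15837) = 1/((-219 - 233) - 15837) = 1/(-452 - 15837) = 1/(-16289) = -1/16289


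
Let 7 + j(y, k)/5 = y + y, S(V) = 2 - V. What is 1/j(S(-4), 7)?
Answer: 1/25 ≈ 0.040000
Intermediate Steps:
j(y, k) = -35 + 10*y (j(y, k) = -35 + 5*(y + y) = -35 + 5*(2*y) = -35 + 10*y)
1/j(S(-4), 7) = 1/(-35 + 10*(2 - 1*(-4))) = 1/(-35 + 10*(2 + 4)) = 1/(-35 + 10*6) = 1/(-35 + 60) = 1/25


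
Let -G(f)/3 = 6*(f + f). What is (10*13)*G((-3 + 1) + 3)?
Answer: -4680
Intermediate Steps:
G(f) = -36*f (G(f) = -18*(f + f) = -18*2*f = -36*f)
(10*13)*G((-3 + 1) + 3) = (10*13)*(-36*((-3 + 1) + 3)) = 130*(-36*(-2 + 3)) = 130*(-36*1) = 130*(-36) = -4680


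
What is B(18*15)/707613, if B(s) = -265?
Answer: -265/707613 ≈ -0.00037450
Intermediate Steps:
B(18*15)/707613 = -265/707613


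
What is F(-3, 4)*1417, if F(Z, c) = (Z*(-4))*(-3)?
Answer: -51012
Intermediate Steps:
F(Z, c) = 12*Z (F(Z, c) = -4*Z*(-3) = 12*Z)
F(-3, 4)*1417 = (12*(-3))*1417 = -36*1417 = -51012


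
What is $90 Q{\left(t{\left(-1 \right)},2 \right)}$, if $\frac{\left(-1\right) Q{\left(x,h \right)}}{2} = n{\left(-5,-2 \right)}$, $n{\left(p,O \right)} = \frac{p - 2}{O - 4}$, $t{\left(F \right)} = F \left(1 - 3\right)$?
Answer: $-210$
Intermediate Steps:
$t{\left(F \right)} = - 2 F$ ($t{\left(F \right)} = F \left(-2\right) = - 2 F$)
$n{\left(p,O \right)} = \frac{-2 + p}{-4 + O}$
$Q{\left(x,h \right)} = - \frac{7}{3}$ ($Q{\left(x,h \right)} = - 2 \frac{-2 - 5}{-4 - 2} = - 2 \frac{1}{-6} \left(-7\right) = - 2 \left(\left(- \frac{1}{6}\right) \left(-7\right)\right) = \left(-2\right) \frac{7}{6} = - \frac{7}{3}$)
$90 Q{\left(t{\left(-1 \right)},2 \right)} = 90 \left(- \frac{7}{3}\right) = -210$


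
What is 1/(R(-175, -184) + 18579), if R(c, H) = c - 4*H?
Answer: 1/19140 ≈ 5.2247e-5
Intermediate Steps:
1/(R(-175, -184) + 18579) = 1/((-175 - 4*(-184)) + 18579) = 1/((-175 + 736) + 18579) = 1/(561 + 18579) = 1/19140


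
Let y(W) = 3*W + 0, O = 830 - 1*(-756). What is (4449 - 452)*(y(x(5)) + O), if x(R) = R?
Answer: 6399197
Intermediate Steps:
O = 1586 (O = 830 + 756 = 1586)
y(W) = 3*W
(4449 - 452)*(y(x(5)) + O) = (4449 - 452)*(3*5 + 1586) = 3997*(15 + 1586) = 3997*1601 = 6399197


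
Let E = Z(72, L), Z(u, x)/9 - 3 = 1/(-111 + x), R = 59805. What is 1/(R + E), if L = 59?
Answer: 52/3111255 ≈ 1.6714e-5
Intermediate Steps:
Z(u, x) = 27 + 9/(-111 + x)
E = 1395/52 (E = 9*(-332 + 3*59)/(-111 + 59) = 9*(-332 + 177)/(-52) = 9*(-1/52)*(-155) = 1395/52 ≈ 26.827)
1/(R + E) = 1/(59805 + 1395/52) = 1/(3111255/52) = 52/3111255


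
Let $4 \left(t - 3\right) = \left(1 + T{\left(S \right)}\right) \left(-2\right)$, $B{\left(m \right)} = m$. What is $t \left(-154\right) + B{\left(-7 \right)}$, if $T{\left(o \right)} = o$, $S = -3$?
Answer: $-623$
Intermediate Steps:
$t = 4$ ($t = 3 + \frac{\left(1 - 3\right) \left(-2\right)}{4} = 3 + \frac{\left(-2\right) \left(-2\right)}{4} = 3 + \frac{1}{4} \cdot 4 = 3 + 1 = 4$)
$t \left(-154\right) + B{\left(-7 \right)} = 4 \left(-154\right) - 7 = -616 - 7 = -623$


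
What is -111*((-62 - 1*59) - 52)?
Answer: 19203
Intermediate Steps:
-111*((-62 - 1*59) - 52) = -111*((-62 - 59) - 52) = -111*(-121 - 52) = -111*(-173) = 19203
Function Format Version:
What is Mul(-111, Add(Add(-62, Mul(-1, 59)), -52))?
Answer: 19203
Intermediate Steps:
Mul(-111, Add(Add(-62, Mul(-1, 59)), -52)) = Mul(-111, Add(Add(-62, -59), -52)) = Mul(-111, Add(-121, -52)) = Mul(-111, -173) = 19203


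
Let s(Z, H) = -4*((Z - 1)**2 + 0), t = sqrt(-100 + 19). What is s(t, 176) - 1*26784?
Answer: -26464 + 72*I ≈ -26464.0 + 72.0*I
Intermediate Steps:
t = 9*I (t = sqrt(-81) = 9*I ≈ 9.0*I)
s(Z, H) = -4*(-1 + Z)**2 (s(Z, H) = -4*((-1 + Z)**2 + 0) = -4*(-1 + Z)**2)
s(t, 176) - 1*26784 = -4*(-1 + 9*I)**2 - 1*26784 = -4*(-1 + 9*I)**2 - 26784 = -26784 - 4*(-1 + 9*I)**2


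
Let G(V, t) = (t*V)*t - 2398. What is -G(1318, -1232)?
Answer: -2000489634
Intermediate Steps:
G(V, t) = -2398 + V*t² (G(V, t) = (V*t)*t - 2398 = V*t² - 2398 = -2398 + V*t²)
-G(1318, -1232) = -(-2398 + 1318*(-1232)²) = -(-2398 + 1318*1517824) = -(-2398 + 2000492032) = -1*2000489634 = -2000489634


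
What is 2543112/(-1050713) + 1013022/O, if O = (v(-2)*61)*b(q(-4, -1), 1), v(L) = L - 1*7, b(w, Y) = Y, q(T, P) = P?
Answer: -118421283686/64093493 ≈ -1847.6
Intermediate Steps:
v(L) = -7 + L (v(L) = L - 7 = -7 + L)
O = -549 (O = ((-7 - 2)*61)*1 = -9*61*1 = -549*1 = -549)
2543112/(-1050713) + 1013022/O = 2543112/(-1050713) + 1013022/(-549) = 2543112*(-1/1050713) + 1013022*(-1/549) = -2543112/1050713 - 112558/61 = -118421283686/64093493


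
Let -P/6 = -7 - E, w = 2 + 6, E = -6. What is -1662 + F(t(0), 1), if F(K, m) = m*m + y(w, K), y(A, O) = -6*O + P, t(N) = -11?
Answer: -1589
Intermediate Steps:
w = 8
P = 6 (P = -6*(-7 - 1*(-6)) = -6*(-7 + 6) = -6*(-1) = 6)
y(A, O) = 6 - 6*O (y(A, O) = -6*O + 6 = 6 - 6*O)
F(K, m) = 6 + m² - 6*K (F(K, m) = m*m + (6 - 6*K) = m² + (6 - 6*K) = 6 + m² - 6*K)
-1662 + F(t(0), 1) = -1662 + (6 + 1² - 6*(-11)) = -1662 + (6 + 1 + 66) = -1662 + 73 = -1589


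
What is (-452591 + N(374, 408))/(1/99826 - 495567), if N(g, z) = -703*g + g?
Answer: 71389465814/49470471341 ≈ 1.4431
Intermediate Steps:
N(g, z) = -702*g
(-452591 + N(374, 408))/(1/99826 - 495567) = (-452591 - 702*374)/(1/99826 - 495567) = (-452591 - 262548)/(1/99826 - 495567) = -715139/(-49470471341/99826) = -715139*(-99826/49470471341) = 71389465814/49470471341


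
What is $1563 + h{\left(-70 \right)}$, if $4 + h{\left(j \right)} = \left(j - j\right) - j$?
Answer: $1629$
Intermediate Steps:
$h{\left(j \right)} = -4 - j$ ($h{\left(j \right)} = -4 + \left(\left(j - j\right) - j\right) = -4 + \left(0 - j\right) = -4 - j$)
$1563 + h{\left(-70 \right)} = 1563 - -66 = 1563 + \left(-4 + 70\right) = 1563 + 66 = 1629$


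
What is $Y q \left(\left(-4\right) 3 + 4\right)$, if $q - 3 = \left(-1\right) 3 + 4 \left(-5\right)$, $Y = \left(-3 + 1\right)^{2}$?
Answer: $640$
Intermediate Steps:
$Y = 4$ ($Y = \left(-2\right)^{2} = 4$)
$q = -20$ ($q = 3 + \left(\left(-1\right) 3 + 4 \left(-5\right)\right) = 3 - 23 = -20$)
$Y q \left(\left(-4\right) 3 + 4\right) = 4 \left(-20\right) \left(\left(-4\right) 3 + 4\right) = - 80 \left(-12 + 4\right) = \left(-80\right) \left(-8\right) = 640$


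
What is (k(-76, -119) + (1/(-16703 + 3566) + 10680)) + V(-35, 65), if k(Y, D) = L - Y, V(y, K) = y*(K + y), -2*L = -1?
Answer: 255028579/26274 ≈ 9706.5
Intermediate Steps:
L = ½ (L = -½*(-1) = ½ ≈ 0.50000)
k(Y, D) = ½ - Y
(k(-76, -119) + (1/(-16703 + 3566) + 10680)) + V(-35, 65) = ((½ - 1*(-76)) + (1/(-16703 + 3566) + 10680)) - 35*(65 - 35) = ((½ + 76) + (1/(-13137) + 10680)) - 35*30 = (153/2 + (-1/13137 + 10680)) - 1050 = (153/2 + 140303159/13137) - 1050 = 282616279/26274 - 1050 = 255028579/26274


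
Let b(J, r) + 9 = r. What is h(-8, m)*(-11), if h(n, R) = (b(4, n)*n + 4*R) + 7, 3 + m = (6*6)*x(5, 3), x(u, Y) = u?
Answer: -9361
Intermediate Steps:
b(J, r) = -9 + r
m = 177 (m = -3 + (6*6)*5 = -3 + 36*5 = -3 + 180 = 177)
h(n, R) = 7 + 4*R + n*(-9 + n) (h(n, R) = ((-9 + n)*n + 4*R) + 7 = (n*(-9 + n) + 4*R) + 7 = (4*R + n*(-9 + n)) + 7 = 7 + 4*R + n*(-9 + n))
h(-8, m)*(-11) = (7 + 4*177 - 8*(-9 - 8))*(-11) = (7 + 708 - 8*(-17))*(-11) = (7 + 708 + 136)*(-11) = 851*(-11) = -9361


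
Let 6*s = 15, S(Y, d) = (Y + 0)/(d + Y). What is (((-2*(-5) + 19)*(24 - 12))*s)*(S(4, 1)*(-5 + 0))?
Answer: -3480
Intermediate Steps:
S(Y, d) = Y/(Y + d)
s = 5/2 (s = (1/6)*15 = 5/2 ≈ 2.5000)
(((-2*(-5) + 19)*(24 - 12))*s)*(S(4, 1)*(-5 + 0)) = (((-2*(-5) + 19)*(24 - 12))*(5/2))*((4/(4 + 1))*(-5 + 0)) = (((10 + 19)*12)*(5/2))*((4/5)*(-5)) = ((29*12)*(5/2))*((4*(1/5))*(-5)) = (348*(5/2))*((4/5)*(-5)) = 870*(-4) = -3480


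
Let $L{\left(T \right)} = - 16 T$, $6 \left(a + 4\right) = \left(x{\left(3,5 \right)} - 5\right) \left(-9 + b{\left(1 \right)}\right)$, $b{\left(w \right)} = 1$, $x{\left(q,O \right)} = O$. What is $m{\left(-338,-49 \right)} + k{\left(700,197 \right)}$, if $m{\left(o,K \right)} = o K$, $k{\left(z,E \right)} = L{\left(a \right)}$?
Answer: $16626$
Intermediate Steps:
$a = -4$ ($a = -4 + \frac{\left(5 - 5\right) \left(-9 + 1\right)}{6} = -4 + \frac{0 \left(-8\right)}{6} = -4 + \frac{1}{6} \cdot 0 = -4 + 0 = -4$)
$k{\left(z,E \right)} = 64$ ($k{\left(z,E \right)} = \left(-16\right) \left(-4\right) = 64$)
$m{\left(o,K \right)} = K o$
$m{\left(-338,-49 \right)} + k{\left(700,197 \right)} = \left(-49\right) \left(-338\right) + 64 = 16562 + 64 = 16626$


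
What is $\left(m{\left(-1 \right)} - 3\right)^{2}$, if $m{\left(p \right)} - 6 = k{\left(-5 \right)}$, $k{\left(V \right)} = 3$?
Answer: $36$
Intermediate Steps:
$m{\left(p \right)} = 9$ ($m{\left(p \right)} = 6 + 3 = 9$)
$\left(m{\left(-1 \right)} - 3\right)^{2} = \left(9 - 3\right)^{2} = 6^{2} = 36$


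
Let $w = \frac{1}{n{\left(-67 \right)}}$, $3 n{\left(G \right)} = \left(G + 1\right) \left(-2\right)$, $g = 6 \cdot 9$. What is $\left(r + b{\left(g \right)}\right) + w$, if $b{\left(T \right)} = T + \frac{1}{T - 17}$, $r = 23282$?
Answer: $\frac{37991089}{1628} \approx 23336.0$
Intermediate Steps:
$g = 54$
$b{\left(T \right)} = T + \frac{1}{-17 + T}$
$n{\left(G \right)} = - \frac{2}{3} - \frac{2 G}{3}$ ($n{\left(G \right)} = \frac{\left(G + 1\right) \left(-2\right)}{3} = \frac{\left(1 + G\right) \left(-2\right)}{3} = \frac{-2 - 2 G}{3} = - \frac{2}{3} - \frac{2 G}{3}$)
$w = \frac{1}{44}$ ($w = \frac{1}{- \frac{2}{3} - - \frac{134}{3}} = \frac{1}{- \frac{2}{3} + \frac{134}{3}} = \frac{1}{44} \approx 0.022727$)
$\left(r + b{\left(g \right)}\right) + w = \left(23282 + \frac{1 + 54^{2} - 918}{-17 + 54}\right) + \frac{1}{44} = \left(23282 + \frac{1 + 2916 - 918}{37}\right) + \frac{1}{44} = \left(23282 + \frac{1}{37} \cdot 1999\right) + \frac{1}{44} = \left(23282 + \frac{1999}{37}\right) + \frac{1}{44} = \frac{863433}{37} + \frac{1}{44} = \frac{37991089}{1628}$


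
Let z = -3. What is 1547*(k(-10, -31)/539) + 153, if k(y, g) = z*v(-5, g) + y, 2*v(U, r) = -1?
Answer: 19805/154 ≈ 128.60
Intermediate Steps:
v(U, r) = -½ (v(U, r) = (½)*(-1) = -½)
k(y, g) = 3/2 + y (k(y, g) = -3*(-½) + y = 3/2 + y)
1547*(k(-10, -31)/539) + 153 = 1547*((3/2 - 10)/539) + 153 = 1547*(-17/2*1/539) + 153 = 1547*(-17/1078) + 153 = -3757/154 + 153 = 19805/154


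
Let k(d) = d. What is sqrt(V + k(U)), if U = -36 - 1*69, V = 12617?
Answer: 4*sqrt(782) ≈ 111.86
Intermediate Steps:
U = -105 (U = -36 - 69 = -105)
sqrt(V + k(U)) = sqrt(12617 - 105) = sqrt(12512) = 4*sqrt(782)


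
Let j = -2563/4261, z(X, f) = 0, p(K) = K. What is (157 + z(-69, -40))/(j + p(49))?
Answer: 668977/206226 ≈ 3.2439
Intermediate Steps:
j = -2563/4261 (j = -2563*1/4261 = -2563/4261 ≈ -0.60150)
(157 + z(-69, -40))/(j + p(49)) = (157 + 0)/(-2563/4261 + 49) = 157/(206226/4261) = 157*(4261/206226) = 668977/206226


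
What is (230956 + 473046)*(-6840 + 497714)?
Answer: 345576277748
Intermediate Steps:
(230956 + 473046)*(-6840 + 497714) = 704002*490874 = 345576277748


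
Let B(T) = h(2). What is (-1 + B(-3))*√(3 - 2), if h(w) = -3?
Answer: -4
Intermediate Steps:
B(T) = -3
(-1 + B(-3))*√(3 - 2) = (-1 - 3)*√(3 - 2) = -4*√1 = -4*1 = -4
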